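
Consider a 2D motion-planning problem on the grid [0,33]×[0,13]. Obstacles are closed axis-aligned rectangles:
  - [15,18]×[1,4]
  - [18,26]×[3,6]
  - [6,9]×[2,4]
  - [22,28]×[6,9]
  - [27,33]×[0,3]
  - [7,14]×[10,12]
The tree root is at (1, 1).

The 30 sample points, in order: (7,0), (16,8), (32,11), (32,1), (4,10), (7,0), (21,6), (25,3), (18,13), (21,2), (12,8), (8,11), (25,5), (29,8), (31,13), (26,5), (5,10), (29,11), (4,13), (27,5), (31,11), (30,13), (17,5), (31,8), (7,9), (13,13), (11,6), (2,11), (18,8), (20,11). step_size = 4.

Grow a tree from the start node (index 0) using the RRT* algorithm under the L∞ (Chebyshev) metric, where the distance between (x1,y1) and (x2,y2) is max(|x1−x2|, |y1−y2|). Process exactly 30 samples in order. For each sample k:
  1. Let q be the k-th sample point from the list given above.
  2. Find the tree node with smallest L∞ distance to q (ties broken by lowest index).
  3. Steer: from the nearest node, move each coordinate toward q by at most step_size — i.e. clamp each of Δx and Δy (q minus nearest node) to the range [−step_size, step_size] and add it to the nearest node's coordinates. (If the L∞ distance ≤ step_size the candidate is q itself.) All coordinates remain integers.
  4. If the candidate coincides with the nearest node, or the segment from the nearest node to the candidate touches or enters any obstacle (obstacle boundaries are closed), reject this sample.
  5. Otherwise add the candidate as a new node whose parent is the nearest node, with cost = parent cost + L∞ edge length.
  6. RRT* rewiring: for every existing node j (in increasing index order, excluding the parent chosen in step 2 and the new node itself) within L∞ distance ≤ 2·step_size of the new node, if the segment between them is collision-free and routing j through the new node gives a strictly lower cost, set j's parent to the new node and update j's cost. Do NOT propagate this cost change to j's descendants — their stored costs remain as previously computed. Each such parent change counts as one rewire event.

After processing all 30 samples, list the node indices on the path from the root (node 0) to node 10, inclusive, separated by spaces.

Path: 0 3 9 10

1. q=(7,0) nearest=0 d=6 new=(5,0) → add node 1 parent=0 cost=4
2. q=(16,8) nearest=1 d=11 new=(9,4) → blocked by [6,9]×[2,4], reject
3. q=(32,11) nearest=1 d=27 new=(9,4) → blocked by [6,9]×[2,4], reject
4. q=(32,1) nearest=1 d=27 new=(9,1) → add node 2 parent=1 cost=8
5. q=(4,10) nearest=0 d=9 new=(4,5) → add node 3 parent=0 cost=4
6. q=(7,0) nearest=1 d=2 new=(7,0) → add node 4 parent=1 cost=6
7. q=(21,6) nearest=2 d=12 new=(13,5) → add node 5 parent=2 cost=12
8. q=(25,3) nearest=5 d=12 new=(17,3) → blocked by [15,18]×[1,4], reject
9. q=(18,13) nearest=5 d=8 new=(17,9) → add node 6 parent=5 cost=16
10. q=(21,2) nearest=6 d=7 new=(21,5) → blocked by [18,26]×[3,6], reject
11. q=(12,8) nearest=5 d=3 new=(12,8) → add node 7 parent=5 cost=15
12. q=(8,11) nearest=7 d=4 new=(8,11) → blocked by [7,14]×[10,12], reject
13. q=(25,5) nearest=6 d=8 new=(21,5) → blocked by [18,26]×[3,6], reject
14. q=(29,8) nearest=6 d=12 new=(21,8) → add node 8 parent=6 cost=20
15. q=(31,13) nearest=8 d=10 new=(25,12) → blocked by [22,28]×[6,9], reject
16. q=(26,5) nearest=8 d=5 new=(25,5) → blocked by [18,26]×[3,6], reject
17. q=(5,10) nearest=3 d=5 new=(5,9) → add node 9 parent=3 cost=8
18. q=(29,11) nearest=8 d=8 new=(25,11) → blocked by [22,28]×[6,9], reject
19. q=(4,13) nearest=9 d=4 new=(4,13) → add node 10 parent=9 cost=12
20. q=(27,5) nearest=8 d=6 new=(25,5) → blocked by [18,26]×[3,6], reject
21. q=(31,11) nearest=8 d=10 new=(25,11) → blocked by [22,28]×[6,9], reject
22. q=(30,13) nearest=8 d=9 new=(25,12) → blocked by [22,28]×[6,9], reject
23. q=(17,5) nearest=5 d=4 new=(17,5) → add node 11 parent=5 cost=16
24. q=(31,8) nearest=8 d=10 new=(25,8) → blocked by [22,28]×[6,9], reject
25. q=(7,9) nearest=9 d=2 new=(7,9) → add node 12 parent=9 cost=10
26. q=(13,13) nearest=6 d=4 new=(13,13) → blocked by [7,14]×[10,12], reject
27. q=(11,6) nearest=5 d=2 new=(11,6) → add node 13 parent=5 cost=14
28. q=(2,11) nearest=10 d=2 new=(2,11) → add node 14 parent=10 cost=14
29. q=(18,8) nearest=6 d=1 new=(18,8) → add node 15 parent=6 cost=17
30. q=(20,11) nearest=6 d=3 new=(20,11) → add node 16 parent=6 cost=19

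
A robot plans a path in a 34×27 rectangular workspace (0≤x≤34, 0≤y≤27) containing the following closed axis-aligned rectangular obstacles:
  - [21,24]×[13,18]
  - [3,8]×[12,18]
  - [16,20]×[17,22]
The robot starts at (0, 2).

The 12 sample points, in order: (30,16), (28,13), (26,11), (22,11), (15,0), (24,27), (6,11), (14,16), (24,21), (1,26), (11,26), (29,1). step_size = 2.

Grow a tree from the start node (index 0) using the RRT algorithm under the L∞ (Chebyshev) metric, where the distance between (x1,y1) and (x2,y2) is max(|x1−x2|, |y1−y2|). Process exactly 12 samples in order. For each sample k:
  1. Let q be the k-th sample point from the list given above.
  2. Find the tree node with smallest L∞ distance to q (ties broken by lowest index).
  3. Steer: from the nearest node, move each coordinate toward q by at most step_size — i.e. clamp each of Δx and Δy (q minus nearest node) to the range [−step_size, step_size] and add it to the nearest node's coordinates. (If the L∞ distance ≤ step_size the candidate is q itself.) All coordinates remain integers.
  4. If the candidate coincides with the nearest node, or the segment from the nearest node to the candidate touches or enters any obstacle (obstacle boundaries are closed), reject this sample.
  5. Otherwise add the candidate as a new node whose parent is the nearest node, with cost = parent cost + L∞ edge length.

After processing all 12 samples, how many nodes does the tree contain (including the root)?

Node count: 13

1. q=(30,16) nearest=0 d=30 new=(2,4) → add node 1 parent=0 cost=2
2. q=(28,13) nearest=1 d=26 new=(4,6) → add node 2 parent=1 cost=4
3. q=(26,11) nearest=2 d=22 new=(6,8) → add node 3 parent=2 cost=6
4. q=(22,11) nearest=3 d=16 new=(8,10) → add node 4 parent=3 cost=8
5. q=(15,0) nearest=3 d=9 new=(8,6) → add node 5 parent=3 cost=8
6. q=(24,27) nearest=4 d=17 new=(10,12) → add node 6 parent=4 cost=10
7. q=(6,11) nearest=4 d=2 new=(6,11) → add node 7 parent=4 cost=10
8. q=(14,16) nearest=6 d=4 new=(12,14) → add node 8 parent=6 cost=12
9. q=(24,21) nearest=8 d=12 new=(14,16) → add node 9 parent=8 cost=14
10. q=(1,26) nearest=8 d=12 new=(10,16) → add node 10 parent=8 cost=14
11. q=(11,26) nearest=9 d=10 new=(12,18) → add node 11 parent=9 cost=16
12. q=(29,1) nearest=9 d=15 new=(16,14) → add node 12 parent=9 cost=16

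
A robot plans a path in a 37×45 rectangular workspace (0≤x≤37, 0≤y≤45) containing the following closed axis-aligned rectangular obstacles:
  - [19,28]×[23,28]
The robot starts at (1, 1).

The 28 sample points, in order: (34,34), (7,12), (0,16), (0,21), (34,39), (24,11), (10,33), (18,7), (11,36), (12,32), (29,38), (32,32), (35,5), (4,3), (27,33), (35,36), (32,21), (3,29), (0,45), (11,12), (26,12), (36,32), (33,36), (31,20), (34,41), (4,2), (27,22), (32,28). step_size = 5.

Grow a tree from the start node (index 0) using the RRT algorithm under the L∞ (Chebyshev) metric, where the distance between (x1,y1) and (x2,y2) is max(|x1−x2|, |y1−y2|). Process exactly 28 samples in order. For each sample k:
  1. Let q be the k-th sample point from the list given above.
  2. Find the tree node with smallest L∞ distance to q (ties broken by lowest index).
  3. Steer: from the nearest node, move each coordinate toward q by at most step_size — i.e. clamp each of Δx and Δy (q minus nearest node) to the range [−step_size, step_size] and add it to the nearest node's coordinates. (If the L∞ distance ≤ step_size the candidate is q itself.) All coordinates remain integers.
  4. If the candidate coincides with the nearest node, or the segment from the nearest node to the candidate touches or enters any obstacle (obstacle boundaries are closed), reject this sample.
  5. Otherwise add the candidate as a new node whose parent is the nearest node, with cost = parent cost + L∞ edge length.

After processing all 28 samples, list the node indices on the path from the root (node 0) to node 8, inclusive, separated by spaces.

Path: 0 1 2 5 6 8

1. q=(34,34) nearest=0 d=33 new=(6,6) → add node 1 parent=0 cost=5
2. q=(7,12) nearest=1 d=6 new=(7,11) → add node 2 parent=1 cost=10
3. q=(0,16) nearest=2 d=7 new=(2,16) → add node 3 parent=2 cost=15
4. q=(0,21) nearest=3 d=5 new=(0,21) → add node 4 parent=3 cost=20
5. q=(34,39) nearest=2 d=28 new=(12,16) → add node 5 parent=2 cost=15
6. q=(24,11) nearest=5 d=12 new=(17,11) → add node 6 parent=5 cost=20
7. q=(10,33) nearest=4 d=12 new=(5,26) → add node 7 parent=4 cost=25
8. q=(18,7) nearest=6 d=4 new=(18,7) → add node 8 parent=6 cost=24
9. q=(11,36) nearest=7 d=10 new=(10,31) → add node 9 parent=7 cost=30
10. q=(12,32) nearest=9 d=2 new=(12,32) → add node 10 parent=9 cost=32
11. q=(29,38) nearest=10 d=17 new=(17,37) → add node 11 parent=10 cost=37
12. q=(32,32) nearest=11 d=15 new=(22,32) → add node 12 parent=11 cost=42
13. q=(35,5) nearest=8 d=17 new=(23,5) → add node 13 parent=8 cost=29
14. q=(4,3) nearest=0 d=3 new=(4,3) → add node 14 parent=0 cost=3
15. q=(27,33) nearest=12 d=5 new=(27,33) → add node 15 parent=12 cost=47
16. q=(35,36) nearest=15 d=8 new=(32,36) → add node 16 parent=15 cost=52
17. q=(32,21) nearest=12 d=11 new=(27,27) → blocked by [19,28]×[23,28], reject
18. q=(3,29) nearest=7 d=3 new=(3,29) → add node 17 parent=7 cost=28
19. q=(0,45) nearest=10 d=13 new=(7,37) → add node 18 parent=10 cost=37
20. q=(11,12) nearest=2 d=4 new=(11,12) → add node 19 parent=2 cost=14
21. q=(26,12) nearest=13 d=7 new=(26,10) → add node 20 parent=13 cost=34
22. q=(36,32) nearest=16 d=4 new=(36,32) → add node 21 parent=16 cost=56
23. q=(33,36) nearest=16 d=1 new=(33,36) → add node 22 parent=16 cost=53
24. q=(31,20) nearest=20 d=10 new=(31,15) → add node 23 parent=20 cost=39
25. q=(34,41) nearest=16 d=5 new=(34,41) → add node 24 parent=16 cost=57
26. q=(4,2) nearest=14 d=1 new=(4,2) → add node 25 parent=14 cost=4
27. q=(27,22) nearest=23 d=7 new=(27,20) → add node 26 parent=23 cost=44
28. q=(32,28) nearest=21 d=4 new=(32,28) → add node 27 parent=21 cost=60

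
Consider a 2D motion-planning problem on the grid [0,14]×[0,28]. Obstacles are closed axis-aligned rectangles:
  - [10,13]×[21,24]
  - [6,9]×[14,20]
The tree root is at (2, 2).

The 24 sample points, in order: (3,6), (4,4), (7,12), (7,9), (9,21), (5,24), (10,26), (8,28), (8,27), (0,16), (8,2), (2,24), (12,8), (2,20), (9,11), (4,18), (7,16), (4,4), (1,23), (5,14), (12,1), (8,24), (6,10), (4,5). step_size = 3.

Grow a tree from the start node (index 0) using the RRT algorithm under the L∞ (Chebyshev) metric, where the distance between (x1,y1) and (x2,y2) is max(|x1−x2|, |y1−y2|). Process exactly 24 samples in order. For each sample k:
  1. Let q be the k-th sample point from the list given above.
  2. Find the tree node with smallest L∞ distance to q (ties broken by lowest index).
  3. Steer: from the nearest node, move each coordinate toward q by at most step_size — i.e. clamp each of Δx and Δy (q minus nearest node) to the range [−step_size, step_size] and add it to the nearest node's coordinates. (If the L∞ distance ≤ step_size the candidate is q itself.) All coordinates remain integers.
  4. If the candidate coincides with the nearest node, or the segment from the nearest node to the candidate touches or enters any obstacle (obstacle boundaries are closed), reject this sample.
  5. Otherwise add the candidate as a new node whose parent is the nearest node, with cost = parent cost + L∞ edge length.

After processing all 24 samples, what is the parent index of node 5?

Parent of node 5: 4

1. q=(3,6) nearest=0 d=4 new=(3,5) → add node 1 parent=0 cost=3
2. q=(4,4) nearest=1 d=1 new=(4,4) → add node 2 parent=1 cost=4
3. q=(7,12) nearest=1 d=7 new=(6,8) → add node 3 parent=1 cost=6
4. q=(7,9) nearest=3 d=1 new=(7,9) → add node 4 parent=3 cost=7
5. q=(9,21) nearest=4 d=12 new=(9,12) → add node 5 parent=4 cost=10
6. q=(5,24) nearest=5 d=12 new=(6,15) → blocked by [6,9]×[14,20], reject
7. q=(10,26) nearest=5 d=14 new=(10,15) → add node 6 parent=5 cost=13
8. q=(8,28) nearest=6 d=13 new=(8,18) → blocked by [6,9]×[14,20], reject
9. q=(8,27) nearest=6 d=12 new=(8,18) → blocked by [6,9]×[14,20], reject
10. q=(0,16) nearest=4 d=7 new=(4,12) → add node 7 parent=4 cost=10
11. q=(8,2) nearest=2 d=4 new=(7,2) → add node 8 parent=2 cost=7
12. q=(2,24) nearest=6 d=9 new=(7,18) → blocked by [6,9]×[14,20], reject
13. q=(12,8) nearest=5 d=4 new=(12,9) → add node 9 parent=5 cost=13
14. q=(2,20) nearest=5 d=8 new=(6,15) → blocked by [6,9]×[14,20], reject
15. q=(9,11) nearest=5 d=1 new=(9,11) → add node 10 parent=5 cost=11
16. q=(4,18) nearest=5 d=6 new=(6,15) → blocked by [6,9]×[14,20], reject
17. q=(7,16) nearest=6 d=3 new=(7,16) → blocked by [6,9]×[14,20], reject
18. q=(4,4) nearest=2 d=0 → coincident, reject
19. q=(1,23) nearest=6 d=9 new=(7,18) → blocked by [6,9]×[14,20], reject
20. q=(5,14) nearest=7 d=2 new=(5,14) → add node 11 parent=7 cost=12
21. q=(12,1) nearest=8 d=5 new=(10,1) → add node 12 parent=8 cost=10
22. q=(8,24) nearest=6 d=9 new=(8,18) → blocked by [6,9]×[14,20], reject
23. q=(6,10) nearest=4 d=1 new=(6,10) → add node 13 parent=4 cost=8
24. q=(4,5) nearest=1 d=1 new=(4,5) → add node 14 parent=1 cost=4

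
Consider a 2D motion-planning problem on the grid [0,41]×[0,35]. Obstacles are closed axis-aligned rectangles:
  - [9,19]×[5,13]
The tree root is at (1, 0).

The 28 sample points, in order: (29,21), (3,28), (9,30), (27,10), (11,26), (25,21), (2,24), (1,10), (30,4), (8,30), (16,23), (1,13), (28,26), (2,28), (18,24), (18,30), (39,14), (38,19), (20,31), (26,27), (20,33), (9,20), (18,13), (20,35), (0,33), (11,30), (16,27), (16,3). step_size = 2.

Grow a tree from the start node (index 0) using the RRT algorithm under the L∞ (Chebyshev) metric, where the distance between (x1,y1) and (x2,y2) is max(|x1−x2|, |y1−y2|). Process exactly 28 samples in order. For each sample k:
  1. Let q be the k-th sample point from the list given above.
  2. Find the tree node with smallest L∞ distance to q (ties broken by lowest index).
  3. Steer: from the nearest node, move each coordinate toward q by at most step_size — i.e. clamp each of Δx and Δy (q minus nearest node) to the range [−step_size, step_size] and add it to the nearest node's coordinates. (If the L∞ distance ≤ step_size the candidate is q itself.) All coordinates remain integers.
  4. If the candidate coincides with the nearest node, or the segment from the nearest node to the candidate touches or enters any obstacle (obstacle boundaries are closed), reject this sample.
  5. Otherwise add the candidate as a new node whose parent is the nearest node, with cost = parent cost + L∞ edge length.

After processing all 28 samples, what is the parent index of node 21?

1. q=(29,21) nearest=0 d=28 new=(3,2) → add node 1 parent=0 cost=2
2. q=(3,28) nearest=1 d=26 new=(3,4) → add node 2 parent=1 cost=4
3. q=(9,30) nearest=2 d=26 new=(5,6) → add node 3 parent=2 cost=6
4. q=(27,10) nearest=3 d=22 new=(7,8) → add node 4 parent=3 cost=8
5. q=(11,26) nearest=4 d=18 new=(9,10) → blocked by [9,19]×[5,13], reject
6. q=(25,21) nearest=4 d=18 new=(9,10) → blocked by [9,19]×[5,13], reject
7. q=(2,24) nearest=4 d=16 new=(5,10) → add node 5 parent=4 cost=10
8. q=(1,10) nearest=3 d=4 new=(3,8) → add node 6 parent=3 cost=8
9. q=(30,4) nearest=4 d=23 new=(9,6) → blocked by [9,19]×[5,13], reject
10. q=(8,30) nearest=5 d=20 new=(7,12) → add node 7 parent=5 cost=12
11. q=(16,23) nearest=7 d=11 new=(9,14) → add node 8 parent=7 cost=14
12. q=(1,13) nearest=5 d=4 new=(3,12) → add node 9 parent=5 cost=12
13. q=(28,26) nearest=8 d=19 new=(11,16) → add node 10 parent=8 cost=16
14. q=(2,28) nearest=10 d=12 new=(9,18) → add node 11 parent=10 cost=18
15. q=(18,24) nearest=10 d=8 new=(13,18) → add node 12 parent=10 cost=18
16. q=(18,30) nearest=11 d=12 new=(11,20) → add node 13 parent=11 cost=20
17. q=(39,14) nearest=12 d=26 new=(15,16) → add node 14 parent=12 cost=20
18. q=(38,19) nearest=14 d=23 new=(17,18) → add node 15 parent=14 cost=22
19. q=(20,31) nearest=13 d=11 new=(13,22) → add node 16 parent=13 cost=22
20. q=(26,27) nearest=15 d=9 new=(19,20) → add node 17 parent=15 cost=24
21. q=(20,33) nearest=16 d=11 new=(15,24) → add node 18 parent=16 cost=24
22. q=(9,20) nearest=11 d=2 new=(9,20) → add node 19 parent=11 cost=20
23. q=(18,13) nearest=14 d=3 new=(17,14) → add node 20 parent=14 cost=22
24. q=(20,35) nearest=18 d=11 new=(17,26) → add node 21 parent=18 cost=26
25. q=(0,33) nearest=13 d=13 new=(9,22) → add node 22 parent=13 cost=22
26. q=(11,30) nearest=18 d=6 new=(13,26) → add node 23 parent=18 cost=26
27. q=(16,27) nearest=21 d=1 new=(16,27) → add node 24 parent=21 cost=27
28. q=(16,3) nearest=4 d=9 new=(9,6) → blocked by [9,19]×[5,13], reject

Parent of node 21: 18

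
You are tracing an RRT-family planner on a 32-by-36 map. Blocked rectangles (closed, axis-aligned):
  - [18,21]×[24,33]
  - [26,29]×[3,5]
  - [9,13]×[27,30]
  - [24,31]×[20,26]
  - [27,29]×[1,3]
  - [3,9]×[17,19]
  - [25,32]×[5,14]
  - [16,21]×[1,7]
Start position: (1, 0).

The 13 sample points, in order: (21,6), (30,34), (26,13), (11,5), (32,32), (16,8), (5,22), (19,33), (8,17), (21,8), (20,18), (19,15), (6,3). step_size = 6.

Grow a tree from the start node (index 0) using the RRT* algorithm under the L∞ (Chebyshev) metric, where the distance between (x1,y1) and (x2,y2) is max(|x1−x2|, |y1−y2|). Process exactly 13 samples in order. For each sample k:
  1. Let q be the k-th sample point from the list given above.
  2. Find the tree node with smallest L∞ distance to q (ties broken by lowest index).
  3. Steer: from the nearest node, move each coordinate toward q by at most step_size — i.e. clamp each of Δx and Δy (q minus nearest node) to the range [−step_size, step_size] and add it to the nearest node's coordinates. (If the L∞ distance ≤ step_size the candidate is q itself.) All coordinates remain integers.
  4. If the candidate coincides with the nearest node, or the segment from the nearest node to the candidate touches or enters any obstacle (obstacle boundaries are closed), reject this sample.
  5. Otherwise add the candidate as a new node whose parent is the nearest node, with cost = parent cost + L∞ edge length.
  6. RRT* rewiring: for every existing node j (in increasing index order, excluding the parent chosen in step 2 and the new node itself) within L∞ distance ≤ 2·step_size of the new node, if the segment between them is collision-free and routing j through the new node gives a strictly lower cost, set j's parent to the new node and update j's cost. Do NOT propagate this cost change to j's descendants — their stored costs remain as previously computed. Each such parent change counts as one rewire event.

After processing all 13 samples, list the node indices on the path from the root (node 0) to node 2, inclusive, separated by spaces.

1. q=(21,6) nearest=0 d=20 new=(7,6) → add node 1 parent=0 cost=6
2. q=(30,34) nearest=1 d=28 new=(13,12) → add node 2 parent=1 cost=12
3. q=(26,13) nearest=2 d=13 new=(19,13) → add node 3 parent=2 cost=18
4. q=(11,5) nearest=1 d=4 new=(11,5) → add node 4 parent=1 cost=10
5. q=(32,32) nearest=3 d=19 new=(25,19) → add node 5 parent=3 cost=24
6. q=(16,8) nearest=2 d=4 new=(16,8) → add node 6 parent=2 cost=16
7. q=(5,22) nearest=2 d=10 new=(7,18) → blocked by [3,9]×[17,19], reject
8. q=(19,33) nearest=5 d=14 new=(19,25) → blocked by [18,21]×[24,33], reject
9. q=(8,17) nearest=2 d=5 new=(8,17) → blocked by [3,9]×[17,19], reject
10. q=(21,8) nearest=3 d=5 new=(21,8) → add node 7 parent=3 cost=23
11. q=(20,18) nearest=3 d=5 new=(20,18) → add node 8 parent=3 cost=23
12. q=(19,15) nearest=3 d=2 new=(19,15) → add node 9 parent=3 cost=20
13. q=(6,3) nearest=1 d=3 new=(6,3) → add node 10 parent=1 cost=9

Path: 0 1 2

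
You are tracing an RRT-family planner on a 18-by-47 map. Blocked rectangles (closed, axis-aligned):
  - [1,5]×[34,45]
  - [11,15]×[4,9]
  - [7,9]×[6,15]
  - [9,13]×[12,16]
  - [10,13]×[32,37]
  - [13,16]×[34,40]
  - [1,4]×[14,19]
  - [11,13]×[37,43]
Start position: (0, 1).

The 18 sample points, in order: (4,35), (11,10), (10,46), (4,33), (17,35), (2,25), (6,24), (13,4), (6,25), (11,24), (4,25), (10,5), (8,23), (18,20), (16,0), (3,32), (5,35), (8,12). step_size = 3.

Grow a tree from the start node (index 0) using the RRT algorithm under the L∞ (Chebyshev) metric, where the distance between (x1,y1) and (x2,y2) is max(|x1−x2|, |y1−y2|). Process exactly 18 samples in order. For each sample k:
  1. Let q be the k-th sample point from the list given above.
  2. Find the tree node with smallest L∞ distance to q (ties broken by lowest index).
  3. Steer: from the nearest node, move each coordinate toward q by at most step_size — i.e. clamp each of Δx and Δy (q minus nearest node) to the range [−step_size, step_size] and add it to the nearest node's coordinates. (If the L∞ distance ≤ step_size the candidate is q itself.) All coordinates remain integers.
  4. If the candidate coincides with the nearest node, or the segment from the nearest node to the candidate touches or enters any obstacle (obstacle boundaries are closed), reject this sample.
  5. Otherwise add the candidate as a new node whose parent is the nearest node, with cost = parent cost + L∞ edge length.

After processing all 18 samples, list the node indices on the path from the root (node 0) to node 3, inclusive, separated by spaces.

Path: 0 1 2 3

1. q=(4,35) nearest=0 d=34 new=(3,4) → add node 1 parent=0 cost=3
2. q=(11,10) nearest=1 d=8 new=(6,7) → add node 2 parent=1 cost=6
3. q=(10,46) nearest=2 d=39 new=(9,10) → blocked by [7,9]×[6,15], reject
4. q=(4,33) nearest=2 d=26 new=(4,10) → add node 3 parent=2 cost=9
5. q=(17,35) nearest=3 d=25 new=(7,13) → blocked by [7,9]×[6,15], reject
6. q=(2,25) nearest=3 d=15 new=(2,13) → add node 4 parent=3 cost=12
7. q=(6,24) nearest=4 d=11 new=(5,16) → blocked by [1,4]×[14,19], reject
8. q=(13,4) nearest=2 d=7 new=(9,4) → blocked by [7,9]×[6,15], reject
9. q=(6,25) nearest=4 d=12 new=(5,16) → blocked by [1,4]×[14,19], reject
10. q=(11,24) nearest=4 d=11 new=(5,16) → blocked by [1,4]×[14,19], reject
11. q=(4,25) nearest=4 d=12 new=(4,16) → blocked by [1,4]×[14,19], reject
12. q=(10,5) nearest=2 d=4 new=(9,5) → blocked by [7,9]×[6,15], reject
13. q=(8,23) nearest=4 d=10 new=(5,16) → blocked by [1,4]×[14,19], reject
14. q=(18,20) nearest=2 d=13 new=(9,10) → blocked by [7,9]×[6,15], reject
15. q=(16,0) nearest=2 d=10 new=(9,4) → blocked by [7,9]×[6,15], reject
16. q=(3,32) nearest=4 d=19 new=(3,16) → blocked by [1,4]×[14,19], reject
17. q=(5,35) nearest=4 d=22 new=(5,16) → blocked by [1,4]×[14,19], reject
18. q=(8,12) nearest=3 d=4 new=(7,12) → blocked by [7,9]×[6,15], reject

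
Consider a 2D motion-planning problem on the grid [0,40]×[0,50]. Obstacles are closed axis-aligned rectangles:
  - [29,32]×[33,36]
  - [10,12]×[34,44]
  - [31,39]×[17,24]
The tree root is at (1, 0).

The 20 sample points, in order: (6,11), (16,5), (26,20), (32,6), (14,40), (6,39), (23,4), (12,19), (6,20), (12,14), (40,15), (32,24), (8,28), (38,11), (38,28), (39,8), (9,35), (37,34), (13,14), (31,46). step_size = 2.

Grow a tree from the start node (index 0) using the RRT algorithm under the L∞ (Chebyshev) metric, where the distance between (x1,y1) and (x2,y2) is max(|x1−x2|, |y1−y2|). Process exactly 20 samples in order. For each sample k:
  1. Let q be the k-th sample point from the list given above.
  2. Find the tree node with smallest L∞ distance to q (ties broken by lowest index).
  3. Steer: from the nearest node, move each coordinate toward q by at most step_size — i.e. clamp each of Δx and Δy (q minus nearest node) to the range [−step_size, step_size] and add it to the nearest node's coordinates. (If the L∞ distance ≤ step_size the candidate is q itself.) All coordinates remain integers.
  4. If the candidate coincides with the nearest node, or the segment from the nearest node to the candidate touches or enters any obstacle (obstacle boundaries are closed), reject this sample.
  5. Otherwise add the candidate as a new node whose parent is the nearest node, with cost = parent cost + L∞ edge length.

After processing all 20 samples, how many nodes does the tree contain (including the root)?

Node count: 21

1. q=(6,11) nearest=0 d=11 new=(3,2) → add node 1 parent=0 cost=2
2. q=(16,5) nearest=1 d=13 new=(5,4) → add node 2 parent=1 cost=4
3. q=(26,20) nearest=2 d=21 new=(7,6) → add node 3 parent=2 cost=6
4. q=(32,6) nearest=3 d=25 new=(9,6) → add node 4 parent=3 cost=8
5. q=(14,40) nearest=3 d=34 new=(9,8) → add node 5 parent=3 cost=8
6. q=(6,39) nearest=5 d=31 new=(7,10) → add node 6 parent=5 cost=10
7. q=(23,4) nearest=4 d=14 new=(11,4) → add node 7 parent=4 cost=10
8. q=(12,19) nearest=6 d=9 new=(9,12) → add node 8 parent=6 cost=12
9. q=(6,20) nearest=8 d=8 new=(7,14) → add node 9 parent=8 cost=14
10. q=(12,14) nearest=8 d=3 new=(11,14) → add node 10 parent=8 cost=14
11. q=(40,15) nearest=7 d=29 new=(13,6) → add node 11 parent=7 cost=12
12. q=(32,24) nearest=11 d=19 new=(15,8) → add node 12 parent=11 cost=14
13. q=(8,28) nearest=9 d=14 new=(8,16) → add node 13 parent=9 cost=16
14. q=(38,11) nearest=12 d=23 new=(17,10) → add node 14 parent=12 cost=16
15. q=(38,28) nearest=14 d=21 new=(19,12) → add node 15 parent=14 cost=18
16. q=(39,8) nearest=15 d=20 new=(21,10) → add node 16 parent=15 cost=20
17. q=(9,35) nearest=13 d=19 new=(9,18) → add node 17 parent=13 cost=18
18. q=(37,34) nearest=15 d=22 new=(21,14) → add node 18 parent=15 cost=20
19. q=(13,14) nearest=10 d=2 new=(13,14) → add node 19 parent=10 cost=16
20. q=(31,46) nearest=17 d=28 new=(11,20) → add node 20 parent=17 cost=20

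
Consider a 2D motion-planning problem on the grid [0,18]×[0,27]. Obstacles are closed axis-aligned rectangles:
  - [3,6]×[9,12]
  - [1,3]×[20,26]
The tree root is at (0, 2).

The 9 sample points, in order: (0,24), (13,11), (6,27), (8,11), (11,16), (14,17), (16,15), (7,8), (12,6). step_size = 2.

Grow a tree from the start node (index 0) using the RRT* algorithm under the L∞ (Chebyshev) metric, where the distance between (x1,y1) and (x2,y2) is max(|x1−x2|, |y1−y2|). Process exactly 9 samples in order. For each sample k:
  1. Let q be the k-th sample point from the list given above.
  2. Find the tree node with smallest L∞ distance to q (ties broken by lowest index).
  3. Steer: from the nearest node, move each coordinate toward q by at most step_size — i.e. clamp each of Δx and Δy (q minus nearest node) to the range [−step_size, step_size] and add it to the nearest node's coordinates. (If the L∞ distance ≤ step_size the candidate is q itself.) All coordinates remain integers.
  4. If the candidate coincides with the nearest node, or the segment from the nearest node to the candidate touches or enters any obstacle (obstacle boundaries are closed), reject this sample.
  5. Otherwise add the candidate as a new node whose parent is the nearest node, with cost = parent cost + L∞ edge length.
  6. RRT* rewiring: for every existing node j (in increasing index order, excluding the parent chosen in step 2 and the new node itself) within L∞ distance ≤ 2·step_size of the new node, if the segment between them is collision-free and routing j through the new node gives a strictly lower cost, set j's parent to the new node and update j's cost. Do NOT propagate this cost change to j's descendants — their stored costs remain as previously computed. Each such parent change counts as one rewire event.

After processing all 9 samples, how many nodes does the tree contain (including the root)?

1. q=(0,24) nearest=0 d=22 new=(0,4) → add node 1 parent=0 cost=2
2. q=(13,11) nearest=0 d=13 new=(2,4) → add node 2 parent=0 cost=2
3. q=(6,27) nearest=1 d=23 new=(2,6) → add node 3 parent=1 cost=4
4. q=(8,11) nearest=3 d=6 new=(4,8) → add node 4 parent=3 cost=6
5. q=(11,16) nearest=4 d=8 new=(6,10) → blocked by [3,6]×[9,12], reject
6. q=(14,17) nearest=4 d=10 new=(6,10) → blocked by [3,6]×[9,12], reject
7. q=(16,15) nearest=4 d=12 new=(6,10) → blocked by [3,6]×[9,12], reject
8. q=(7,8) nearest=4 d=3 new=(6,8) → add node 5 parent=4 cost=8
9. q=(12,6) nearest=5 d=6 new=(8,6) → add node 6 parent=5 cost=10

Node count: 7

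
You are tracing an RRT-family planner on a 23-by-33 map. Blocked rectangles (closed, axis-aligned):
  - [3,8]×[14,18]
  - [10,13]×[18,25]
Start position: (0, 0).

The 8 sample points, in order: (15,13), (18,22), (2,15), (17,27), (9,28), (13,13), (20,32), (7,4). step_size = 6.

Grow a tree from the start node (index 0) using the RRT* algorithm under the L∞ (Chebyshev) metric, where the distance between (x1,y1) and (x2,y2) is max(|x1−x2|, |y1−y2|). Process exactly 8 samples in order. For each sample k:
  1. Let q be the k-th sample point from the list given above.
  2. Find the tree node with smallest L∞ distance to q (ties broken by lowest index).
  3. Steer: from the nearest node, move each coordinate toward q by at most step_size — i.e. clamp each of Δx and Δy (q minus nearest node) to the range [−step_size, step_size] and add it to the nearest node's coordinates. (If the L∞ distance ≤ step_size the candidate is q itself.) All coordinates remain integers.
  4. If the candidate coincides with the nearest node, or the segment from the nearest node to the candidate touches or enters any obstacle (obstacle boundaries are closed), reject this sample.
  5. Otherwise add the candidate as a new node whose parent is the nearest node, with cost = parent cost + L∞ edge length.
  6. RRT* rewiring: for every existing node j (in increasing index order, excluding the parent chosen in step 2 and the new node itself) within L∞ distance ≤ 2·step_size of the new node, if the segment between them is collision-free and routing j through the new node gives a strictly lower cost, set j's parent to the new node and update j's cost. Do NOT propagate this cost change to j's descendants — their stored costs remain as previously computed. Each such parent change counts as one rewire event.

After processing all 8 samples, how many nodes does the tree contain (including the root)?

1. q=(15,13) nearest=0 d=15 new=(6,6) → add node 1 parent=0 cost=6
2. q=(18,22) nearest=1 d=16 new=(12,12) → add node 2 parent=1 cost=12
3. q=(2,15) nearest=1 d=9 new=(2,12) → add node 3 parent=1 cost=12
4. q=(17,27) nearest=2 d=15 new=(17,18) → add node 4 parent=2 cost=18
5. q=(9,28) nearest=4 d=10 new=(11,24) → blocked by [10,13]×[18,25], reject
6. q=(13,13) nearest=2 d=1 new=(13,13) → add node 5 parent=2 cost=13
7. q=(20,32) nearest=4 d=14 new=(20,24) → add node 6 parent=4 cost=24
8. q=(7,4) nearest=1 d=2 new=(7,4) → add node 7 parent=1 cost=8

Node count: 8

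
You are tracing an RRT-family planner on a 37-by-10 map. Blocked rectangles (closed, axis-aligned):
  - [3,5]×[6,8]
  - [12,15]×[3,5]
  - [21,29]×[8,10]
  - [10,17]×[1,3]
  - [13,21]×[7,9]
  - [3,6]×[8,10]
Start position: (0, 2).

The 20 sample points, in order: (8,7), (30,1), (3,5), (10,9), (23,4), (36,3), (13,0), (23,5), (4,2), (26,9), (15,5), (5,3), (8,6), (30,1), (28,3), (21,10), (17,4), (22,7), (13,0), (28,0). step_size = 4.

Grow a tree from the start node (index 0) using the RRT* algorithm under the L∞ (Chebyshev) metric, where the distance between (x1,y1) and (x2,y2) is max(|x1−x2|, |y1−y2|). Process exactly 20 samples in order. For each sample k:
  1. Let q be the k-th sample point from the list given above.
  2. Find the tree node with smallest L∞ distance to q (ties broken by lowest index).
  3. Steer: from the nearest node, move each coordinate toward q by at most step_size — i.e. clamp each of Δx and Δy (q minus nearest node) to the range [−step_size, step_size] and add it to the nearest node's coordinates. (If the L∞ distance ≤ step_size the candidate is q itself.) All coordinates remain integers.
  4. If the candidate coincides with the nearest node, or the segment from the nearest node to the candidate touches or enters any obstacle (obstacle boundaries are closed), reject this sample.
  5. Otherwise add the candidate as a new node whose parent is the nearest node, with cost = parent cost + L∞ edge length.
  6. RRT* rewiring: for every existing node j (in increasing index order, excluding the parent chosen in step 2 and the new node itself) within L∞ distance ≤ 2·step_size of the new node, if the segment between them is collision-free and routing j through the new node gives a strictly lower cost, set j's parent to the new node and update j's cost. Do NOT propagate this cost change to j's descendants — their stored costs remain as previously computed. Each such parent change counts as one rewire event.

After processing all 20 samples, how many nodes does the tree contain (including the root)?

1. q=(8,7) nearest=0 d=8 new=(4,6) → blocked by [3,5]×[6,8], reject
2. q=(30,1) nearest=0 d=30 new=(4,1) → add node 1 parent=0 cost=4
3. q=(3,5) nearest=0 d=3 new=(3,5) → add node 2 parent=0 cost=3
4. q=(10,9) nearest=2 d=7 new=(7,9) → blocked by [3,5]×[6,8], reject
5. q=(23,4) nearest=1 d=19 new=(8,4) → add node 3 parent=1 cost=8
6. q=(36,3) nearest=3 d=28 new=(12,3) → blocked by [12,15]×[3,5], reject
7. q=(13,0) nearest=3 d=5 new=(12,0) → blocked by [10,17]×[1,3], reject
8. q=(23,5) nearest=3 d=15 new=(12,5) → blocked by [12,15]×[3,5], reject
9. q=(4,2) nearest=1 d=1 new=(4,2) → add node 4 parent=1 cost=5
10. q=(26,9) nearest=3 d=18 new=(12,8) → add node 5 parent=3 cost=12
11. q=(15,5) nearest=5 d=3 new=(15,5) → blocked by [12,15]×[3,5], reject
12. q=(5,3) nearest=4 d=1 new=(5,3) → add node 6 parent=4 cost=6
13. q=(8,6) nearest=3 d=2 new=(8,6) → add node 7 parent=3 cost=10
14. q=(30,1) nearest=5 d=18 new=(16,4) → blocked by [12,15]×[3,5], reject
15. q=(28,3) nearest=5 d=16 new=(16,4) → blocked by [12,15]×[3,5], reject
16. q=(21,10) nearest=5 d=9 new=(16,10) → blocked by [13,21]×[7,9], reject
17. q=(17,4) nearest=5 d=5 new=(16,4) → blocked by [12,15]×[3,5], reject
18. q=(22,7) nearest=5 d=10 new=(16,7) → blocked by [13,21]×[7,9], reject
19. q=(13,0) nearest=3 d=5 new=(12,0) → blocked by [10,17]×[1,3], reject
20. q=(28,0) nearest=5 d=16 new=(16,4) → blocked by [12,15]×[3,5], reject

Node count: 8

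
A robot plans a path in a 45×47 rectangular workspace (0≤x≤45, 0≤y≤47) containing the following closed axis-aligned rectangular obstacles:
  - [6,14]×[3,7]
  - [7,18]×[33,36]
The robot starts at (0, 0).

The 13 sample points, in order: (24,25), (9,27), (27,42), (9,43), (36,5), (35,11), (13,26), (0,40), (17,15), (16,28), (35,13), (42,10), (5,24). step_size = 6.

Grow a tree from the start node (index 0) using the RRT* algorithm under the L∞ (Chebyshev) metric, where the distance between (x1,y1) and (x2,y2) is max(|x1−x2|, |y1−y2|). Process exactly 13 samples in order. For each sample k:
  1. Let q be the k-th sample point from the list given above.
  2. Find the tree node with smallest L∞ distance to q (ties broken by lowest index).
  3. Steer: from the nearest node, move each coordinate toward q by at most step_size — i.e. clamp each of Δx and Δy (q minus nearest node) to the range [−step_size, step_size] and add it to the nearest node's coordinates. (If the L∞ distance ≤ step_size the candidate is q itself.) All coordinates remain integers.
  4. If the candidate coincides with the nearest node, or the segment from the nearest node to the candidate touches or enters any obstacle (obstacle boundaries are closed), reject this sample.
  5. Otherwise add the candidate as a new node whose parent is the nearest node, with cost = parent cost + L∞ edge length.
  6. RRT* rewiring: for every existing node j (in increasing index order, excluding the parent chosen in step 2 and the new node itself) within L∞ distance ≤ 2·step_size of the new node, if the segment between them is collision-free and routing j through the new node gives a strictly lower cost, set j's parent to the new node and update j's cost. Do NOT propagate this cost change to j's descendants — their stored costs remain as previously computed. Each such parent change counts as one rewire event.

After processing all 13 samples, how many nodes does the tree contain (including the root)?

Node count: 6

1. q=(24,25) nearest=0 d=25 new=(6,6) → blocked by [6,14]×[3,7], reject
2. q=(9,27) nearest=0 d=27 new=(6,6) → blocked by [6,14]×[3,7], reject
3. q=(27,42) nearest=0 d=42 new=(6,6) → blocked by [6,14]×[3,7], reject
4. q=(9,43) nearest=0 d=43 new=(6,6) → blocked by [6,14]×[3,7], reject
5. q=(36,5) nearest=0 d=36 new=(6,5) → blocked by [6,14]×[3,7], reject
6. q=(35,11) nearest=0 d=35 new=(6,6) → blocked by [6,14]×[3,7], reject
7. q=(13,26) nearest=0 d=26 new=(6,6) → blocked by [6,14]×[3,7], reject
8. q=(0,40) nearest=0 d=40 new=(0,6) → add node 1 parent=0 cost=6
9. q=(17,15) nearest=0 d=17 new=(6,6) → blocked by [6,14]×[3,7], reject
10. q=(16,28) nearest=1 d=22 new=(6,12) → add node 2 parent=1 cost=12
11. q=(35,13) nearest=2 d=29 new=(12,13) → add node 3 parent=2 cost=18
12. q=(42,10) nearest=3 d=30 new=(18,10) → add node 4 parent=3 cost=24
13. q=(5,24) nearest=3 d=11 new=(6,19) → add node 5 parent=3 cost=24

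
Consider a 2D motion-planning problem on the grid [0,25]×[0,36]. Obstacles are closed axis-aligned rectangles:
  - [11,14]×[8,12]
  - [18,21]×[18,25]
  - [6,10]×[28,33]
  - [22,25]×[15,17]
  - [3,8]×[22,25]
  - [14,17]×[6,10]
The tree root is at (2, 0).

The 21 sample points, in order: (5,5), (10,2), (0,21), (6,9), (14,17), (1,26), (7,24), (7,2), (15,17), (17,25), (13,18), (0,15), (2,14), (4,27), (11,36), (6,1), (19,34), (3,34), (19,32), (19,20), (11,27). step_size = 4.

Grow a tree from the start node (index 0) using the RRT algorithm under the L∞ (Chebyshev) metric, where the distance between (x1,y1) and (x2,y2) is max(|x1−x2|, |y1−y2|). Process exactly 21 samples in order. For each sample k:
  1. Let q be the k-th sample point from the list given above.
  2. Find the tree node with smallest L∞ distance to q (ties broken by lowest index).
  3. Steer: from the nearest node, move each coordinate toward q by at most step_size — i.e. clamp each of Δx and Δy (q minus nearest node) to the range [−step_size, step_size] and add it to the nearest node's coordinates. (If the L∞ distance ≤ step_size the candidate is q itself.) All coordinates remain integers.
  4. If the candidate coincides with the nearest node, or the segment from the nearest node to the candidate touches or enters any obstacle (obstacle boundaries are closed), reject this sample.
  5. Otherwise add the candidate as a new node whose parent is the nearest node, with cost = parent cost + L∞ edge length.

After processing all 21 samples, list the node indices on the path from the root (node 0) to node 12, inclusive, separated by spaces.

Path: 0 1 4 5 6 12

1. q=(5,5) nearest=0 d=5 new=(5,4) → add node 1 parent=0 cost=4
2. q=(10,2) nearest=1 d=5 new=(9,2) → add node 2 parent=1 cost=8
3. q=(0,21) nearest=1 d=17 new=(1,8) → add node 3 parent=1 cost=8
4. q=(6,9) nearest=1 d=5 new=(6,8) → add node 4 parent=1 cost=8
5. q=(14,17) nearest=4 d=9 new=(10,12) → add node 5 parent=4 cost=12
6. q=(1,26) nearest=5 d=14 new=(6,16) → add node 6 parent=5 cost=16
7. q=(7,24) nearest=6 d=8 new=(7,20) → add node 7 parent=6 cost=20
8. q=(7,2) nearest=1 d=2 new=(7,2) → add node 8 parent=1 cost=6
9. q=(15,17) nearest=5 d=5 new=(14,16) → add node 9 parent=5 cost=16
10. q=(17,25) nearest=9 d=9 new=(17,20) → add node 10 parent=9 cost=20
11. q=(13,18) nearest=9 d=2 new=(13,18) → add node 11 parent=9 cost=18
12. q=(0,15) nearest=6 d=6 new=(2,15) → add node 12 parent=6 cost=20
13. q=(2,14) nearest=12 d=1 new=(2,14) → add node 13 parent=12 cost=21
14. q=(4,27) nearest=7 d=7 new=(4,24) → blocked by [3,8]×[22,25], reject
15. q=(11,36) nearest=7 d=16 new=(11,24) → add node 14 parent=7 cost=24
16. q=(6,1) nearest=8 d=1 new=(6,1) → add node 15 parent=8 cost=7
17. q=(19,34) nearest=14 d=10 new=(15,28) → add node 16 parent=14 cost=28
18. q=(3,34) nearest=14 d=10 new=(7,28) → blocked by [6,10]×[28,33], reject
19. q=(19,32) nearest=16 d=4 new=(19,32) → add node 17 parent=16 cost=32
20. q=(19,20) nearest=10 d=2 new=(19,20) → blocked by [18,21]×[18,25], reject
21. q=(11,27) nearest=14 d=3 new=(11,27) → add node 18 parent=14 cost=27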